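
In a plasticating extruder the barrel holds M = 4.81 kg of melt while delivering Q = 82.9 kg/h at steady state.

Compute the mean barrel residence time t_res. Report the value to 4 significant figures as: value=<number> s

value=208.9 s

Q_s = Q / 3600 = 82.9 / 3600 = 0.0230278 kg/s
t_res = M / Q_s = 4.81 ÷ 0.0230278 = 208.878 s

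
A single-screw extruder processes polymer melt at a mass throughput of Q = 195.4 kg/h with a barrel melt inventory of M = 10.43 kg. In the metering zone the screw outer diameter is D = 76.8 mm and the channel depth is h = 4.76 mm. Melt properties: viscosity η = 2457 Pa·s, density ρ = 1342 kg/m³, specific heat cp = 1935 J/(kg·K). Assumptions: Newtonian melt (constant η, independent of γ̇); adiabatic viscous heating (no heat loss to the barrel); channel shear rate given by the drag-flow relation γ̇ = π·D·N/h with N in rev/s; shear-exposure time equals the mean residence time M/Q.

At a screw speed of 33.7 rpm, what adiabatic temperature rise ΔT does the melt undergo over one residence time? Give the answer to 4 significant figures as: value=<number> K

value=147.4 K

Q_s = Q / 3600 = 195.4 / 3600 = 0.0542778 kg/s
Mean residence time: t_res = M/Q_s = 10.43 kg / 0.0542778 kg/s = 192.16 s
Geometry in metres: D = 76.8 mm → 0.0768 m, h = 4.76 mm → 0.00476 m; screw speed N = 33.7 rpm = 0.561667 rev/s
γ̇ = π D N / h = (π)(0.0768)(0.561667) / 0.00476 = 28.4697 s⁻¹
ΔT = η·γ̇²·t_res / (ρ·cp) = 2457 · (28.4697)² · 192.16 / (1342 · 1935) = 147.367 K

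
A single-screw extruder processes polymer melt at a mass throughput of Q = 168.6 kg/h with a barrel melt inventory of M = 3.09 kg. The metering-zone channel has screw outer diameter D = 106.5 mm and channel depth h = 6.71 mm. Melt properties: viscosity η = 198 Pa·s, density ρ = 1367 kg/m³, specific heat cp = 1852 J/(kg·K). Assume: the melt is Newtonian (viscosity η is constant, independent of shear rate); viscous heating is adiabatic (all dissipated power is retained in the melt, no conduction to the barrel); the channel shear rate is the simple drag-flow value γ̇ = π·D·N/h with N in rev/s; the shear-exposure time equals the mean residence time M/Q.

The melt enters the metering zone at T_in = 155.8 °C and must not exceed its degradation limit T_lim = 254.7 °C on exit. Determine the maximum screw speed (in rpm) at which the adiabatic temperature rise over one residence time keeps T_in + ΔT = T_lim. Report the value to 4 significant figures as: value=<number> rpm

value=166.6 rpm

Throughput in SI: Q_s = 168.6 kg/h ÷ 3600 s/h = 0.0468333 kg/s
t_res = M / Q_s = 3.09 / 0.0468333 = 65.9786 s
Geometry in SI: D = 106.5 mm → 0.1065 m, h = 6.71 mm → 0.00671 m
ΔT_a = T_lim − T_in = 254.7 − 155.8 = 98.9 K
γ̇_max² = ΔT_a·ρ·cp/(η·t_res) = 98.9·1367·1852/(198·65.9786) = 19166.3 s⁻²
γ̇_max = sqrt(19166.3) = 138.442 s⁻¹
N_max = γ̇_max h / (πD) = 138.442·0.00671/(π·0.1065) = 2.77646 rev/s → ×60 = 166.588 rpm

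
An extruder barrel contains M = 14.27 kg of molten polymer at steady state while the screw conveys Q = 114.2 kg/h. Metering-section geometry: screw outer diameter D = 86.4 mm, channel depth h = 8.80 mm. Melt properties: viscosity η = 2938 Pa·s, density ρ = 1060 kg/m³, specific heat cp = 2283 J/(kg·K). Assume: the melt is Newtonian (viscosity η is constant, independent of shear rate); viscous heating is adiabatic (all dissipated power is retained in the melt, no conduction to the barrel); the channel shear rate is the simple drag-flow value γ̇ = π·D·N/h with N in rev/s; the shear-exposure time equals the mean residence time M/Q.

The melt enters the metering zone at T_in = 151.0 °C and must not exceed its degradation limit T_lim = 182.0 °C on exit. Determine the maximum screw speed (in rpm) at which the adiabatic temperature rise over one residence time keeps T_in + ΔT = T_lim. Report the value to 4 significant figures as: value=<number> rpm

value=14.66 rpm

Throughput in SI: Q_s = 114.2 kg/h ÷ 3600 s/h = 0.0317222 kg/s
t_res = M / Q_s = 14.27 / 0.0317222 = 449.842 s
Convert to metres: D = 0.0864 m, h = 0.0088 m
Allowable rise: ΔT_a = T_lim − T_in = 182.0 − 151.0 = 31 K
γ̇_max² = ΔT_a·ρ·cp/(η·t_res) = 31·1060·2283/(2938·449.842) = 56.7625 s⁻²
Take the square root: γ̇_max = √(56.7625) = 7.53409 s⁻¹
Solve γ̇ = πDN/h for N: N_max = γ̇_max·h/(π·D) = 7.53409 × 0.0088 / (π × 0.0864) = 0.244259 rev/s = 14.6555 rpm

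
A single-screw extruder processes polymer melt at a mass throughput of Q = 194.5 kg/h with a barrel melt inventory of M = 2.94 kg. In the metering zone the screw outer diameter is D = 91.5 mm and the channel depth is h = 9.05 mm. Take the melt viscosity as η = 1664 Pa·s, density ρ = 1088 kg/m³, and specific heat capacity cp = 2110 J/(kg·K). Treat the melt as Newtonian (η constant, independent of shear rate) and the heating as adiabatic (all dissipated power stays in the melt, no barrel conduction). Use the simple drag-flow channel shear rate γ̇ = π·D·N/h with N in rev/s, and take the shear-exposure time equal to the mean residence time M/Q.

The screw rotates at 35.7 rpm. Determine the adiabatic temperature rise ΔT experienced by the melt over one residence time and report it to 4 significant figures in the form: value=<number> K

value=14.09 K

Throughput in SI: Q_s = 194.5 kg/h ÷ 3600 s/h = 0.0540278 kg/s
t_res = M / Q_s = 2.94 / 0.0540278 = 54.4165 s
Geometry in metres: D = 91.5 mm → 0.0915 m, h = 9.05 mm → 0.00905 m; screw speed N = 35.7 rpm = 0.595 rev/s
γ̇ = π D N / h = (π)(0.0915)(0.595) / 0.00905 = 18.899 s⁻¹
Adiabatic rise: ΔT = η γ̇² t_res / (ρ cp) = 1664·(18.899)²·54.4165 / (1088·2110) = 14.0881 K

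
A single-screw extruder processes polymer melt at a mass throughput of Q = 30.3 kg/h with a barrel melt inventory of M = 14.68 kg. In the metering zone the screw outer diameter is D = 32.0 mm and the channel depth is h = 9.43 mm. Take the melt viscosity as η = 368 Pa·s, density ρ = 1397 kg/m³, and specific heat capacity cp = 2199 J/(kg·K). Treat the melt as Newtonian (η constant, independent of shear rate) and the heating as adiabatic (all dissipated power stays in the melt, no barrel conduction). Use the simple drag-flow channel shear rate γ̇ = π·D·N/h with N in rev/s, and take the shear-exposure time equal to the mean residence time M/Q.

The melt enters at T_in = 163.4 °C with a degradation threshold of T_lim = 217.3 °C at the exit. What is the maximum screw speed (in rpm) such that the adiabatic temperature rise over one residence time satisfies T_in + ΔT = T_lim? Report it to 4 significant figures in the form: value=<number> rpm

Throughput in SI: Q_s = 30.3 kg/h ÷ 3600 s/h = 0.00841667 kg/s
t_res = M / Q_s = 14.68 / 0.00841667 = 1744.16 s
Geometry in SI: D = 32.0 mm → 0.032 m, h = 9.43 mm → 0.00943 m
ΔT_a = T_lim − T_in = 217.3 °C − 163.4 °C = 53.9 K
γ̇_max² = ΔT_a·ρ·cp/(η·t_res) = 53.9·1397·2199/(368·1744.16) = 257.974 s⁻²
γ̇_max = sqrt(257.974) = 16.0616 s⁻¹
N_max = γ̇_max h / (πD) = 16.0616·0.00943/(π·0.032) = 1.50661 rev/s → ×60 = 90.3965 rpm

value=90.40 rpm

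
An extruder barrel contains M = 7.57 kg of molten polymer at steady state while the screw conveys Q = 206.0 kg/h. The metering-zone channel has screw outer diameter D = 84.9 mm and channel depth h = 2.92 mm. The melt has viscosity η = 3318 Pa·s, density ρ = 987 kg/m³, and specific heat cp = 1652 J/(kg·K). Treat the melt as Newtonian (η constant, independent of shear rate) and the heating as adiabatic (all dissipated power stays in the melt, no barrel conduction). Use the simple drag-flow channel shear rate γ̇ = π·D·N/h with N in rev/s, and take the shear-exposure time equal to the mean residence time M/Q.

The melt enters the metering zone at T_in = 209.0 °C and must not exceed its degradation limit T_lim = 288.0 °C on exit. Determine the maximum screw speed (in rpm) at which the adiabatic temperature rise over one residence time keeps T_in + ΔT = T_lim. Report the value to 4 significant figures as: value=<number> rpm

value=11.25 rpm

Throughput in SI: Q_s = 206.0 kg/h ÷ 3600 s/h = 0.0572222 kg/s
t_res = M / Q_s = 7.57 ÷ 0.0572222 = 132.291 s
Geometry in SI: D = 84.9 mm → 0.0849 m, h = 2.92 mm → 0.00292 m
ΔT_a = T_lim − T_in = 288.0 − 209.0 = 79 K
Invert ΔT = ηγ̇²t_res/(ρcp) for γ̇: γ̇_max² = ΔT_a ρ cp / (η t_res) = 79·987·1652 / (3318·132.291) = 293.459 s⁻²
γ̇_max = sqrt(293.459) = 17.1306 s⁻¹
Solve γ̇ = πDN/h for N: N_max = γ̇_max·h/(π·D) = 17.1306 × 0.00292 / (π × 0.0849) = 0.187542 rev/s = 11.2525 rpm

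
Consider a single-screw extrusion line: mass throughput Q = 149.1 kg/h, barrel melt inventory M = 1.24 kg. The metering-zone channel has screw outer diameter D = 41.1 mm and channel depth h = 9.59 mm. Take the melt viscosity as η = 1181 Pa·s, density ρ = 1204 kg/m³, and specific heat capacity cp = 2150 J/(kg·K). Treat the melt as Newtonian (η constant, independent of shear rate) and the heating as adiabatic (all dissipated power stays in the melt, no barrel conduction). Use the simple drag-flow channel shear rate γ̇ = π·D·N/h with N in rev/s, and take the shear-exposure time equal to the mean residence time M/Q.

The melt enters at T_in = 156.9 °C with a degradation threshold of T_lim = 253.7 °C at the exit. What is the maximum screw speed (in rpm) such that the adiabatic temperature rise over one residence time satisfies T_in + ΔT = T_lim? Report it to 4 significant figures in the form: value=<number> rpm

value=375.1 rpm

Throughput in SI: Q_s = 149.1 kg/h ÷ 3600 s/h = 0.0414167 kg/s
t_res = M / Q_s = 1.24 / 0.0414167 = 29.9396 s
D = 41.1 mm = 0.0411 m;  h = 9.59 mm = 0.00959 m
ΔT_a = T_lim − T_in = 253.7 °C − 156.9 °C = 96.8 K
γ̇_max² = ΔT_a·ρ·cp / (η·t_res) = [96.8 × 1204 × 2150] / [1181 × 29.9396] = 7086.7 s⁻²
γ̇_max = sqrt(7086.7) = 84.1825 s⁻¹
Solve γ̇ = πDN/h for N: N_max = γ̇_max·h/(π·D) = 84.1825 × 0.00959 / (π × 0.0411) = 6.25243 rev/s = 375.146 rpm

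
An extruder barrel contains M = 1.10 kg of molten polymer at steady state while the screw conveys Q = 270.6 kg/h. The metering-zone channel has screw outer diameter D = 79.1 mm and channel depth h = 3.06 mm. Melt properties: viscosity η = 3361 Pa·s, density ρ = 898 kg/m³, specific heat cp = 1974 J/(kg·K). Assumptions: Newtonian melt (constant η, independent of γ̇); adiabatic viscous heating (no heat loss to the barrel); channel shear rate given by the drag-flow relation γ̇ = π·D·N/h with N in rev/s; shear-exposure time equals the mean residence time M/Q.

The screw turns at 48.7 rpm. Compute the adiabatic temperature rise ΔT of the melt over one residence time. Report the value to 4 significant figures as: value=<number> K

value=120.6 K

Throughput in SI: Q_s = 270.6 kg/h ÷ 3600 s/h = 0.0751667 kg/s
t_res = M / Q_s = 1.10 ÷ 0.0751667 = 14.6341 s
Geometry in metres: D = 79.1 mm → 0.0791 m, h = 3.06 mm → 0.00306 m; screw speed N = 48.7 rpm = 0.811667 rev/s
γ̇ = π D N / h = (π)(0.0791)(0.811667) / 0.00306 = 65.9148 s⁻¹
ΔT = η·γ̇²·t_res/(ρ·cp) = [3361 × 65.9148² × 14.6341] / [898 × 1974] = 120.553 K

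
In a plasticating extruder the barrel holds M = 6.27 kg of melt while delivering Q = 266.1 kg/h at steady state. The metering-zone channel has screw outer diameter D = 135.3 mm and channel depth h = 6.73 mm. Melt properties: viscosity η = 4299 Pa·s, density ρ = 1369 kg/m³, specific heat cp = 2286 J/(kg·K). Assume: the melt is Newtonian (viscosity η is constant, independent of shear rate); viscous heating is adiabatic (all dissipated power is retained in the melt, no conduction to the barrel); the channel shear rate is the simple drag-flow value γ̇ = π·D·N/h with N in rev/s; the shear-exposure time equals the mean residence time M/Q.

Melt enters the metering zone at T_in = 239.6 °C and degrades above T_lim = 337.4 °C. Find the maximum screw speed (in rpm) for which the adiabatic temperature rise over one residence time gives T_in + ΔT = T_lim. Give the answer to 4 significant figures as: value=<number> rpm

Convert throughput: Q = 266.1 kg/h = 266.1/3600 = 0.0739167 kg/s
Mean residence time: t_res = M/Q_s = 6.27 kg / 0.0739167 kg/s = 84.8253 s
Geometry in SI: D = 135.3 mm → 0.1353 m, h = 6.73 mm → 0.00673 m
ΔT_a = T_lim − T_in = 337.4 °C − 239.6 °C = 97.8 K
γ̇_max² = ΔT_a·ρ·cp / (η·t_res) = [97.8 × 1369 × 2286] / [4299 × 84.8253] = 839.317 s⁻²
γ̇_max = sqrt(839.317) = 28.971 s⁻¹
Solve γ̇ = πDN/h for N: N_max = γ̇_max·h/(π·D) = 28.971 × 0.00673 / (π × 0.1353) = 0.458702 rev/s = 27.5221 rpm

value=27.52 rpm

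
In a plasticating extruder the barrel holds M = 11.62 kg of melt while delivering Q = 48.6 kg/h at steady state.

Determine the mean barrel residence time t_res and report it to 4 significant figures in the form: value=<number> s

Throughput in SI: Q_s = 48.6 kg/h ÷ 3600 s/h = 0.0135 kg/s
t_res = M / Q_s = 11.62 / 0.0135 = 860.741 s

value=860.7 s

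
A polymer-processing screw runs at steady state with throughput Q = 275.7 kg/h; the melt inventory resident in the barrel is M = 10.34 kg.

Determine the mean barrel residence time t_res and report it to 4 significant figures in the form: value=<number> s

value=135.0 s

Convert throughput: Q = 275.7 kg/h = 275.7/3600 = 0.0765833 kg/s
Mean residence time: t_res = M/Q_s = 10.34 kg / 0.0765833 kg/s = 135.016 s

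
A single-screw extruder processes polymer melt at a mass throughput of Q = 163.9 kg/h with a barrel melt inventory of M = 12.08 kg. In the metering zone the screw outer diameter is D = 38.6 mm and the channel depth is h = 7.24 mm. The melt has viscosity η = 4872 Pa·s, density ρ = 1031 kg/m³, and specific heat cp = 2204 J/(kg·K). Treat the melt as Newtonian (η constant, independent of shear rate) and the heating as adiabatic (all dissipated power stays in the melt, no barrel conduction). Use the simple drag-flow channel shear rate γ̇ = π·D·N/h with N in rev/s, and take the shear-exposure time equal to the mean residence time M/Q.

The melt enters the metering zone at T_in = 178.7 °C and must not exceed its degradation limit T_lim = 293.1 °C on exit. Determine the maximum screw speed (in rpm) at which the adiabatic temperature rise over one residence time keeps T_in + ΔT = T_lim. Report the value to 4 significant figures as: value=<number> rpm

value=50.80 rpm

Throughput in SI: Q_s = 163.9 kg/h ÷ 3600 s/h = 0.0455278 kg/s
t_res = M / Q_s = 12.08 / 0.0455278 = 265.333 s
Geometry in SI: D = 38.6 mm → 0.0386 m, h = 7.24 mm → 0.00724 m
ΔT_a = T_lim − T_in = 293.1 °C − 178.7 °C = 114.4 K
Invert ΔT = ηγ̇²t_res/(ρcp) for γ̇: γ̇_max² = ΔT_a ρ cp / (η t_res) = 114.4·1031·2204 / (4872·265.333) = 201.094 s⁻²
Take the square root: γ̇_max = √(201.094) = 14.1808 s⁻¹
Solve γ̇ = πDN/h for N: N_max = γ̇_max·h/(π·D) = 14.1808 × 0.00724 / (π × 0.0386) = 0.846644 rev/s = 50.7986 rpm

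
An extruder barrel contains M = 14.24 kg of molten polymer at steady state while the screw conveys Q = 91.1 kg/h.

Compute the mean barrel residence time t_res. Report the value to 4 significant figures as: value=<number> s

value=562.7 s

Throughput in SI: Q_s = 91.1 kg/h ÷ 3600 s/h = 0.0253056 kg/s
Mean residence time: t_res = M/Q_s = 14.24 kg / 0.0253056 kg/s = 562.722 s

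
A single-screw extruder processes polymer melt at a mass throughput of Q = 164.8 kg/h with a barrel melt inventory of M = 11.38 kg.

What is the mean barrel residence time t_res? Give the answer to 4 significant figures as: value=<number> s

Throughput in SI: Q_s = 164.8 kg/h ÷ 3600 s/h = 0.0457778 kg/s
t_res = M / Q_s = 11.38 ÷ 0.0457778 = 248.592 s

value=248.6 s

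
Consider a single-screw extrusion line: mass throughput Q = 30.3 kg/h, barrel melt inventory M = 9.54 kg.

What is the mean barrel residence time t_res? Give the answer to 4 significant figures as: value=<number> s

Throughput in SI: Q_s = 30.3 kg/h ÷ 3600 s/h = 0.00841667 kg/s
t_res = M / Q_s = 9.54 ÷ 0.00841667 = 1133.47 s

value=1133. s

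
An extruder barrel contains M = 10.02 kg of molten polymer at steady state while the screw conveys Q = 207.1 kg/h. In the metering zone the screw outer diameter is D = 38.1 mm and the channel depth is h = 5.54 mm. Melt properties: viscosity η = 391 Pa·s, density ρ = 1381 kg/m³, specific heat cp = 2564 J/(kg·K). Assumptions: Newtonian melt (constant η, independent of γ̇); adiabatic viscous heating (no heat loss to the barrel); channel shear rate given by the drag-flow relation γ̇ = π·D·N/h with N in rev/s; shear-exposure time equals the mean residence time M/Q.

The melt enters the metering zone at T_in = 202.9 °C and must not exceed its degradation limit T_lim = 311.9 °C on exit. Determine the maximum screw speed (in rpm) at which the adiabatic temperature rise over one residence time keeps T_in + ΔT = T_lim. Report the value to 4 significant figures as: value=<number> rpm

value=209.1 rpm

Q_s = Q / 3600 = 207.1 / 3600 = 0.0575278 kg/s
t_res = M / Q_s = 10.02 ÷ 0.0575278 = 174.177 s
Convert to metres: D = 0.0381 m, h = 0.00554 m
Allowable rise: ΔT_a = T_lim − T_in = 311.9 − 202.9 = 109 K
Invert ΔT = ηγ̇²t_res/(ρcp) for γ̇: γ̇_max² = ΔT_a ρ cp / (η t_res) = 109·1381·2564 / (391·174.177) = 5667.24 s⁻²
γ̇_max = sqrt(5667.24) = 75.281 s⁻¹
N_max = γ̇_max·h / (π·D) = 75.281 · 0.00554 / (π · 0.0381) = 3.48434 rev/s = 209.06 rpm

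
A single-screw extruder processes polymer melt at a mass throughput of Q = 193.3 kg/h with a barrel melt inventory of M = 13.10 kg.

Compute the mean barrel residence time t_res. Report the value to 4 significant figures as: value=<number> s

value=244.0 s

Throughput in SI: Q_s = 193.3 kg/h ÷ 3600 s/h = 0.0536944 kg/s
Mean residence time: t_res = M/Q_s = 13.10 kg / 0.0536944 kg/s = 243.973 s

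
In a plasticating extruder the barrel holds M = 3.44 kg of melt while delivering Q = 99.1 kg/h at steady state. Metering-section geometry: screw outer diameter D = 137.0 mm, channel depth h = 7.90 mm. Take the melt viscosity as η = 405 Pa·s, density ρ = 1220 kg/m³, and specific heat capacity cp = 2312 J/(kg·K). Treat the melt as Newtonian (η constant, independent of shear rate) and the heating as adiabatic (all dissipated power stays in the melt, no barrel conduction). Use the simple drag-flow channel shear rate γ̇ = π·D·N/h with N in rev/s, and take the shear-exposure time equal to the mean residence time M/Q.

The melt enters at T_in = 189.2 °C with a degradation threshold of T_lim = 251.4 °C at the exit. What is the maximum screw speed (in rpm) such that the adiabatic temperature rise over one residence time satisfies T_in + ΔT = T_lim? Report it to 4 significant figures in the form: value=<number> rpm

Throughput in SI: Q_s = 99.1 kg/h ÷ 3600 s/h = 0.0275278 kg/s
Mean residence time: t_res = M/Q_s = 3.44 kg / 0.0275278 kg/s = 124.965 s
Geometry in SI: D = 137.0 mm → 0.137 m, h = 7.90 mm → 0.0079 m
ΔT_a = T_lim − T_in = 251.4 − 189.2 = 62.2 K
Invert ΔT = ηγ̇²t_res/(ρcp) for γ̇: γ̇_max² = ΔT_a ρ cp / (η t_res) = 62.2·1220·2312 / (405·124.965) = 3466.54 s⁻²
γ̇_max = sqrt(3466.54) = 58.8773 s⁻¹
N_max = γ̇_max h / (πD) = 58.8773·0.0079/(π·0.137) = 1.0807 rev/s → ×60 = 64.8419 rpm

value=64.84 rpm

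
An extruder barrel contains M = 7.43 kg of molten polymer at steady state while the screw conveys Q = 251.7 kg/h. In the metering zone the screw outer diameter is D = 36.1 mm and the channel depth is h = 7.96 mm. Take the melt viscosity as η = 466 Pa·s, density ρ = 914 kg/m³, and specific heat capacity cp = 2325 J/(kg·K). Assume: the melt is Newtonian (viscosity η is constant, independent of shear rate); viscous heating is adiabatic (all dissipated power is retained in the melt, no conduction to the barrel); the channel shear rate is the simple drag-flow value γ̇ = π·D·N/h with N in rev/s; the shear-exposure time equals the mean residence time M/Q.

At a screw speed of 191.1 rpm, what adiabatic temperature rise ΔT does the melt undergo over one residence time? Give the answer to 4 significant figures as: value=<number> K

value=47.99 K

Throughput in SI: Q_s = 251.7 kg/h ÷ 3600 s/h = 0.0699167 kg/s
Mean residence time: t_res = M/Q_s = 7.43 kg / 0.0699167 kg/s = 106.269 s
D = 36.1 mm = 0.0361 m;  h = 7.96 mm = 0.00796 m;  N = 191.1 rpm / 60 = 3.185 rev/s
γ̇ = π D N / h = (π)(0.0361)(3.185) / 0.00796 = 45.3788 s⁻¹
Adiabatic rise: ΔT = η γ̇² t_res / (ρ cp) = 466·(45.3788)²·106.269 / (914·2325) = 47.9879 K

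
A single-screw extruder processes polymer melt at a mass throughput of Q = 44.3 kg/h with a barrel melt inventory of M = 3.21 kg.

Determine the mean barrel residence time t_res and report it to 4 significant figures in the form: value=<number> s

value=260.9 s

Throughput in SI: Q_s = 44.3 kg/h ÷ 3600 s/h = 0.0123056 kg/s
Mean residence time: t_res = M/Q_s = 3.21 kg / 0.0123056 kg/s = 260.858 s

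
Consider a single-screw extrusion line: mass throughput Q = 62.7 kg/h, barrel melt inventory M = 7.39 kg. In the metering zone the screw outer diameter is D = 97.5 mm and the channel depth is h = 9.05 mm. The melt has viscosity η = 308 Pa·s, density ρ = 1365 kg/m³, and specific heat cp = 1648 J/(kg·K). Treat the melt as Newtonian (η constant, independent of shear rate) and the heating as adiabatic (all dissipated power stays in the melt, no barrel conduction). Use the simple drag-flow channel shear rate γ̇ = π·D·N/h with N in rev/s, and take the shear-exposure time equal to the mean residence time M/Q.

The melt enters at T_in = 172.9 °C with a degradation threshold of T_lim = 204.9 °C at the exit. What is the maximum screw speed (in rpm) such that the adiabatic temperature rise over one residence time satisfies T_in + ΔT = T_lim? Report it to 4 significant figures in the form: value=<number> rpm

Convert throughput: Q = 62.7 kg/h = 62.7/3600 = 0.0174167 kg/s
Mean residence time: t_res = M/Q_s = 7.39 kg / 0.0174167 kg/s = 424.306 s
Convert to metres: D = 0.0975 m, h = 0.00905 m
ΔT_a = T_lim − T_in = 204.9 − 172.9 = 32 K
γ̇_max² = ΔT_a·ρ·cp / (η·t_res) = [32 × 1365 × 1648] / [308 × 424.306] = 550.82 s⁻²
γ̇_max = sqrt(550.82) = 23.4696 s⁻¹
Solve γ̇ = πDN/h for N: N_max = γ̇_max·h/(π·D) = 23.4696 × 0.00905 / (π × 0.0975) = 0.693424 rev/s = 41.6054 rpm

value=41.61 rpm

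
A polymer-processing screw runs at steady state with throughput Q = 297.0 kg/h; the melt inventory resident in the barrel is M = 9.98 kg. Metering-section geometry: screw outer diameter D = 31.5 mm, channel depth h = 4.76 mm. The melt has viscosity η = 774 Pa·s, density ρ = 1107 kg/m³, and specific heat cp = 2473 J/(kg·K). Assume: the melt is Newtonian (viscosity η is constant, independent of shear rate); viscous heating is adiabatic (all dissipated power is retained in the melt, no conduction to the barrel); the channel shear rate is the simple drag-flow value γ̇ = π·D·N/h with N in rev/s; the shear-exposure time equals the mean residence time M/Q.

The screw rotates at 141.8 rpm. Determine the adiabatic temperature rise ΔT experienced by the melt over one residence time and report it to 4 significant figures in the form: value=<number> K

Q_s = Q / 3600 = 297.0 / 3600 = 0.0825 kg/s
t_res = M / Q_s = 9.98 ÷ 0.0825 = 120.97 s
D = 31.5 mm = 0.0315 m;  h = 4.76 mm = 0.00476 m;  N = 141.8 rpm / 60 = 2.36333 rev/s
γ̇ = π·D·N / h = π · 0.0315 · 2.36333 / 0.00476 = 49.1336 s⁻¹
Adiabatic rise: ΔT = η γ̇² t_res / (ρ cp) = 774·(49.1336)²·120.97 / (1107·2473) = 82.5663 K

value=82.57 K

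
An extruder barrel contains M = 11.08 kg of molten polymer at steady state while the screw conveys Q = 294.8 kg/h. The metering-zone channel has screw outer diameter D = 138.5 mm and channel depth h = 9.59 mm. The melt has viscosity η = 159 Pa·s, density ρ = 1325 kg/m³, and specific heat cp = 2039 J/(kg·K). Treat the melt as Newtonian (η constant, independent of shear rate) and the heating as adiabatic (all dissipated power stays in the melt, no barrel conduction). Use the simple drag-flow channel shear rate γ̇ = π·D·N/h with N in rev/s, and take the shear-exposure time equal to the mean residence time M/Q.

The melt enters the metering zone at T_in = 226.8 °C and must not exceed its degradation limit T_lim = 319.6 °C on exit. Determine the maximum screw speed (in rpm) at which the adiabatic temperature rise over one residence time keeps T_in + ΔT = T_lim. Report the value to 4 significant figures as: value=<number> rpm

value=142.8 rpm

Convert throughput: Q = 294.8 kg/h = 294.8/3600 = 0.0818889 kg/s
t_res = M / Q_s = 11.08 / 0.0818889 = 135.305 s
Convert to metres: D = 0.1385 m, h = 0.00959 m
ΔT_a = T_lim − T_in = 319.6 − 226.8 = 92.8 K
γ̇_max² = ΔT_a·ρ·cp / (η·t_res) = [92.8 × 1325 × 2039] / [159 × 135.305] = 11653.8 s⁻²
γ̇_max = sqrt(11653.8) = 107.953 s⁻¹
N_max = γ̇_max h / (πD) = 107.953·0.00959/(π·0.1385) = 2.37932 rev/s → ×60 = 142.759 rpm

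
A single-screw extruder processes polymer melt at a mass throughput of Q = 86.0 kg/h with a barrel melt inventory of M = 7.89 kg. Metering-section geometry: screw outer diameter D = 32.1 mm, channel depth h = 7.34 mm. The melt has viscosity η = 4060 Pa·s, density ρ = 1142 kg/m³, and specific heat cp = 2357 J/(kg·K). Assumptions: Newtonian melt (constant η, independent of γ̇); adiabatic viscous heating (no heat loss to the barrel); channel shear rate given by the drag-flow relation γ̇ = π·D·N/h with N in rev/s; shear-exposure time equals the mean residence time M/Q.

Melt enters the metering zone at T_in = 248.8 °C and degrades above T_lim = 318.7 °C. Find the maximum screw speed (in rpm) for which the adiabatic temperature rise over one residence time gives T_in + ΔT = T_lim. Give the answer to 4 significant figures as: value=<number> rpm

value=51.73 rpm

Throughput in SI: Q_s = 86.0 kg/h ÷ 3600 s/h = 0.0238889 kg/s
t_res = M / Q_s = 7.89 / 0.0238889 = 330.279 s
Convert to metres: D = 0.0321 m, h = 0.00734 m
Allowable rise: ΔT_a = T_lim − T_in = 318.7 − 248.8 = 69.9 K
γ̇_max² = ΔT_a·ρ·cp/(η·t_res) = 69.9·1142·2357/(4060·330.279) = 140.312 s⁻²
γ̇_max = sqrt(140.312) = 11.8453 s⁻¹
N_max = γ̇_max·h / (π·D) = 11.8453 · 0.00734 / (π · 0.0321) = 0.862162 rev/s = 51.7297 rpm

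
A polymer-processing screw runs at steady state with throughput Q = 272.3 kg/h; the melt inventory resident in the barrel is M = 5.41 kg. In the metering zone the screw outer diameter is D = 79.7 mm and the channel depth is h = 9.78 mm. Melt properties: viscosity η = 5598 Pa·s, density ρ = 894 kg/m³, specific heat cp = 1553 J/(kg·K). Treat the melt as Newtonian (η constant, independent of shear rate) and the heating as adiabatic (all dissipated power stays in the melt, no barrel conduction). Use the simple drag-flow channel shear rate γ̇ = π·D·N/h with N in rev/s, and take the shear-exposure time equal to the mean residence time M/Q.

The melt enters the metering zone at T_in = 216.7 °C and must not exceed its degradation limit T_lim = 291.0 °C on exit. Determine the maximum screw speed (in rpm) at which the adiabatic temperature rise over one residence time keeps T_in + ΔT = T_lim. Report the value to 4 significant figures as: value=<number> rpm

Q_s = Q / 3600 = 272.3 / 3600 = 0.0756389 kg/s
t_res = M / Q_s = 5.41 ÷ 0.0756389 = 71.5241 s
Convert to metres: D = 0.0797 m, h = 0.00978 m
Allowable rise: ΔT_a = T_lim − T_in = 291.0 − 216.7 = 74.3 K
γ̇_max² = ΔT_a·ρ·cp / (η·t_res) = [74.3 × 894 × 1553] / [5598 × 71.5241] = 257.64 s⁻²
γ̇_max = sqrt(257.64) = 16.0512 s⁻¹
N_max = γ̇_max h / (πD) = 16.0512·0.00978/(π·0.0797) = 0.626956 rev/s → ×60 = 37.6174 rpm

value=37.62 rpm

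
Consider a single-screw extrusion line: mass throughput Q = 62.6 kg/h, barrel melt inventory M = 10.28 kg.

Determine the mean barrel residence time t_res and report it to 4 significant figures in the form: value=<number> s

value=591.2 s

Throughput in SI: Q_s = 62.6 kg/h ÷ 3600 s/h = 0.0173889 kg/s
Mean residence time: t_res = M/Q_s = 10.28 kg / 0.0173889 kg/s = 591.182 s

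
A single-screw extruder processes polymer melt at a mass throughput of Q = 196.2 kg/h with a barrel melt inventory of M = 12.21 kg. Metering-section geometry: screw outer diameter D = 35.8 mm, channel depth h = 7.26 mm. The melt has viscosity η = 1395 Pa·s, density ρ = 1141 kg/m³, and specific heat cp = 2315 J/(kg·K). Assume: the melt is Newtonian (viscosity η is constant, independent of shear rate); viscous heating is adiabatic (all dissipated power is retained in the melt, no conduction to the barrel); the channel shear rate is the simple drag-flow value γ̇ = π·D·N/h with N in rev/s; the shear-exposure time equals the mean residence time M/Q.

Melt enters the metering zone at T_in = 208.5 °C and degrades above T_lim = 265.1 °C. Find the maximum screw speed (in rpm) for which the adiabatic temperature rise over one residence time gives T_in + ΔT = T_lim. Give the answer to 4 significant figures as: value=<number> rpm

value=84.71 rpm

Q_s = Q / 3600 = 196.2 / 3600 = 0.0545 kg/s
t_res = M / Q_s = 12.21 / 0.0545 = 224.037 s
D = 35.8 mm = 0.0358 m;  h = 7.26 mm = 0.00726 m
ΔT_a = T_lim − T_in = 265.1 − 208.5 = 56.6 K
γ̇_max² = ΔT_a·ρ·cp/(η·t_res) = 56.6·1141·2315/(1395·224.037) = 478.365 s⁻²
γ̇_max = sqrt(478.365) = 21.8716 s⁻¹
N_max = γ̇_max·h / (π·D) = 21.8716 · 0.00726 / (π · 0.0358) = 1.41183 rev/s = 84.71 rpm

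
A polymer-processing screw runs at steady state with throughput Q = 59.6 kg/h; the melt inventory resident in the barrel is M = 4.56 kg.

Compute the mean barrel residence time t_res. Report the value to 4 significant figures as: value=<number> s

value=275.4 s

Q_s = Q / 3600 = 59.6 / 3600 = 0.0165556 kg/s
Mean residence time: t_res = M/Q_s = 4.56 kg / 0.0165556 kg/s = 275.436 s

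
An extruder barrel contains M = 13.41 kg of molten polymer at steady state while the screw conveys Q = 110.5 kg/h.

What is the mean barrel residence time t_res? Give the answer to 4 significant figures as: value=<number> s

Q_s = Q / 3600 = 110.5 / 3600 = 0.0306944 kg/s
Mean residence time: t_res = M/Q_s = 13.41 kg / 0.0306944 kg/s = 436.887 s

value=436.9 s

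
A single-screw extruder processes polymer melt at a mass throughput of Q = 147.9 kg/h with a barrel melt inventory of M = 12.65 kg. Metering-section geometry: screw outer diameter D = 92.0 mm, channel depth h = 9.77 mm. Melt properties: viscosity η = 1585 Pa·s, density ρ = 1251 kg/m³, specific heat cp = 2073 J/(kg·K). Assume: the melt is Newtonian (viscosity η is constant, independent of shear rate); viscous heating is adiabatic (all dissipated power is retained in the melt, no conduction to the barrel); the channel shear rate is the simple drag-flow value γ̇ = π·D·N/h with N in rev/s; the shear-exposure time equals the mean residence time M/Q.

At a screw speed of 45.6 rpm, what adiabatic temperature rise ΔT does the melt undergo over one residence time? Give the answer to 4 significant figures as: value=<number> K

Convert throughput: Q = 147.9 kg/h = 147.9/3600 = 0.0410833 kg/s
Mean residence time: t_res = M/Q_s = 12.65 kg / 0.0410833 kg/s = 307.911 s
Geometry in metres: D = 92.0 mm → 0.092 m, h = 9.77 mm → 0.00977 m; screw speed N = 45.6 rpm = 0.76 rev/s
γ̇ = π D N / h = (π)(0.092)(0.76) / 0.00977 = 22.4831 s⁻¹
ΔT = η·γ̇²·t_res/(ρ·cp) = [1585 × 22.4831² × 307.911] / [1251 × 2073] = 95.1286 K

value=95.13 K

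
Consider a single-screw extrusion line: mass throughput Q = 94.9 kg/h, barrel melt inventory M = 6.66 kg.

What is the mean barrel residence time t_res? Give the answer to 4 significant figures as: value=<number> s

Convert throughput: Q = 94.9 kg/h = 94.9/3600 = 0.0263611 kg/s
t_res = M / Q_s = 6.66 / 0.0263611 = 252.645 s

value=252.6 s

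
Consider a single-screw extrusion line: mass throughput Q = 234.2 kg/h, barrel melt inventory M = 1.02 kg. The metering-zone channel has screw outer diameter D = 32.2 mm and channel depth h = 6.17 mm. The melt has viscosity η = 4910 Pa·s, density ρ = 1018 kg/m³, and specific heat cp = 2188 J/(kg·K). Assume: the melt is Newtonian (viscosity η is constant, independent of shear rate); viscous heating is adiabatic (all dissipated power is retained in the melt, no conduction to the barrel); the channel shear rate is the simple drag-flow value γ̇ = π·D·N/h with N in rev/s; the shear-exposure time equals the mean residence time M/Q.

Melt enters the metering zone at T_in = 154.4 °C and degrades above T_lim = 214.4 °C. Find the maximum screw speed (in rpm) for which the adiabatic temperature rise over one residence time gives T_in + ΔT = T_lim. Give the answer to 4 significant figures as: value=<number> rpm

value=152.5 rpm

Q_s = Q / 3600 = 234.2 / 3600 = 0.0650556 kg/s
t_res = M / Q_s = 1.02 ÷ 0.0650556 = 15.6789 s
D = 32.2 mm = 0.0322 m;  h = 6.17 mm = 0.00617 m
ΔT_a = T_lim − T_in = 214.4 °C − 154.4 °C = 60 K
γ̇_max² = ΔT_a·ρ·cp/(η·t_res) = 60·1018·2188/(4910·15.6789) = 1736 s⁻²
γ̇_max = sqrt(1736) = 41.6653 s⁻¹
N_max = γ̇_max·h / (π·D) = 41.6653 · 0.00617 / (π · 0.0322) = 2.54129 rev/s = 152.477 rpm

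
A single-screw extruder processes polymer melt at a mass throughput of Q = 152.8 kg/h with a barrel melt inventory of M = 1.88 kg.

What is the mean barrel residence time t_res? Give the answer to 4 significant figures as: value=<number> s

Convert throughput: Q = 152.8 kg/h = 152.8/3600 = 0.0424444 kg/s
Mean residence time: t_res = M/Q_s = 1.88 kg / 0.0424444 kg/s = 44.2932 s

value=44.29 s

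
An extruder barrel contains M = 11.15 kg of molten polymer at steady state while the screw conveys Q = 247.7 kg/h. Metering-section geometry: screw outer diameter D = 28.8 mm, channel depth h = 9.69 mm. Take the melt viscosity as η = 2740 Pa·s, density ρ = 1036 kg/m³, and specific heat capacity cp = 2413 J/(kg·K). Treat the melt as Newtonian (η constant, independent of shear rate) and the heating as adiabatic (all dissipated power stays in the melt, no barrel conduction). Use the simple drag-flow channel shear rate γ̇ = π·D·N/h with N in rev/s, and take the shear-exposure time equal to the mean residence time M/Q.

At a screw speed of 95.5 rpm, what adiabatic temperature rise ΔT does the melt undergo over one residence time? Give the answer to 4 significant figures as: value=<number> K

value=39.23 K

Q_s = Q / 3600 = 247.7 / 3600 = 0.0688056 kg/s
t_res = M / Q_s = 11.15 ÷ 0.0688056 = 162.051 s
Geometry in metres: D = 28.8 mm → 0.0288 m, h = 9.69 mm → 0.00969 m; screw speed N = 95.5 rpm = 1.59167 rev/s
γ̇ = π·D·N / h = π · 0.0288 · 1.59167 / 0.00969 = 14.8618 s⁻¹
Adiabatic rise: ΔT = η γ̇² t_res / (ρ cp) = 2740·(14.8618)²·162.051 / (1036·2413) = 39.2307 K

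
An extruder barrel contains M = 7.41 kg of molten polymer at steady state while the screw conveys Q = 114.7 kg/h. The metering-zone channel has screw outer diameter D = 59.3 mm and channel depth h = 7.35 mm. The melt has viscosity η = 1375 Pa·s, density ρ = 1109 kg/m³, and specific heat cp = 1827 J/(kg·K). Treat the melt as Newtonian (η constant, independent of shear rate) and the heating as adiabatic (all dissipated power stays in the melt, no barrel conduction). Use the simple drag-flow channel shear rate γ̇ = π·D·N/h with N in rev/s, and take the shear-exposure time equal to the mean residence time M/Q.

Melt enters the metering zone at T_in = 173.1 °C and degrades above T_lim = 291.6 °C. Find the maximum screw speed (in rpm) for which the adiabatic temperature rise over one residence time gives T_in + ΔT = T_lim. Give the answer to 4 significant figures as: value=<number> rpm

Convert throughput: Q = 114.7 kg/h = 114.7/3600 = 0.0318611 kg/s
t_res = M / Q_s = 7.41 / 0.0318611 = 232.572 s
D = 59.3 mm = 0.0593 m;  h = 7.35 mm = 0.00735 m
ΔT_a = T_lim − T_in = 291.6 °C − 173.1 °C = 118.5 K
γ̇_max² = ΔT_a·ρ·cp/(η·t_res) = 118.5·1109·1827/(1375·232.572) = 750.807 s⁻²
γ̇_max = sqrt(750.807) = 27.4009 s⁻¹
N_max = γ̇_max·h / (π·D) = 27.4009 · 0.00735 / (π · 0.0593) = 1.08105 rev/s = 64.8632 rpm

value=64.86 rpm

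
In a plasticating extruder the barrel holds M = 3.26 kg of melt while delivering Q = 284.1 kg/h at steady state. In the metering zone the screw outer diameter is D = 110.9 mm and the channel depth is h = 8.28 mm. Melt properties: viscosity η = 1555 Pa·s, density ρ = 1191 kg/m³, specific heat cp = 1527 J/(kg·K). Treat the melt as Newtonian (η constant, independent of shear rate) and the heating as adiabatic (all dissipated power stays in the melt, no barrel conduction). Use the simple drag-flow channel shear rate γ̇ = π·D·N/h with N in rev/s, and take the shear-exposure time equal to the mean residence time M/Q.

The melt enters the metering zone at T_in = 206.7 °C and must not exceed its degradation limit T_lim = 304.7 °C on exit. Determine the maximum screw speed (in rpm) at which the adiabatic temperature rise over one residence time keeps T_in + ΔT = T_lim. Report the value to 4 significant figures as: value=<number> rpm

value=75.11 rpm

Q_s = Q / 3600 = 284.1 / 3600 = 0.0789167 kg/s
Mean residence time: t_res = M/Q_s = 3.26 kg / 0.0789167 kg/s = 41.3094 s
D = 110.9 mm = 0.1109 m;  h = 8.28 mm = 0.00828 m
Allowable rise: ΔT_a = T_lim − T_in = 304.7 − 206.7 = 98 K
γ̇_max² = ΔT_a·ρ·cp/(η·t_res) = 98·1191·1527/(1555·41.3094) = 2774.58 s⁻²
γ̇_max = √2774.58 = 52.6743 s⁻¹
Solve γ̇ = πDN/h for N: N_max = γ̇_max·h/(π·D) = 52.6743 × 0.00828 / (π × 0.1109) = 1.25184 rev/s = 75.1102 rpm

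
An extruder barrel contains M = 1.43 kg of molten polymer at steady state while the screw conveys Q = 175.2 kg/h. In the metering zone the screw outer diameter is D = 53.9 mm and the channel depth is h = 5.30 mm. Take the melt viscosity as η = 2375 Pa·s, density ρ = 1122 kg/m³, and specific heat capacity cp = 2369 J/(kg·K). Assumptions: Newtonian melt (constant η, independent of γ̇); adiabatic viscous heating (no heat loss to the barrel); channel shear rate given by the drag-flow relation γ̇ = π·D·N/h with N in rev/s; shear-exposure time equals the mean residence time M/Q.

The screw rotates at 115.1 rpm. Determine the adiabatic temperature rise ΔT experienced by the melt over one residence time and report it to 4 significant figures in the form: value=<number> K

value=98.62 K

Convert throughput: Q = 175.2 kg/h = 175.2/3600 = 0.0486667 kg/s
Mean residence time: t_res = M/Q_s = 1.43 kg / 0.0486667 kg/s = 29.3836 s
Convert to SI: D = 0.0539 m, h = 0.0053 m, N = 115.1/60 = 1.91833 rev/s
Shear rate: γ̇ = πDN/h = π·0.0539·1.91833/0.0053 = 61.2896 s⁻¹
ΔT = η·γ̇²·t_res / (ρ·cp) = 2375 · (61.2896)² · 29.3836 / (1122 · 2369) = 98.6243 K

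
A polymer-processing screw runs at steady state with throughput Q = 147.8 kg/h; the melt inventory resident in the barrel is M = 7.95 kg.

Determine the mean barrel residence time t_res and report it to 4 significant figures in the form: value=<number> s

value=193.6 s

Throughput in SI: Q_s = 147.8 kg/h ÷ 3600 s/h = 0.0410556 kg/s
t_res = M / Q_s = 7.95 ÷ 0.0410556 = 193.64 s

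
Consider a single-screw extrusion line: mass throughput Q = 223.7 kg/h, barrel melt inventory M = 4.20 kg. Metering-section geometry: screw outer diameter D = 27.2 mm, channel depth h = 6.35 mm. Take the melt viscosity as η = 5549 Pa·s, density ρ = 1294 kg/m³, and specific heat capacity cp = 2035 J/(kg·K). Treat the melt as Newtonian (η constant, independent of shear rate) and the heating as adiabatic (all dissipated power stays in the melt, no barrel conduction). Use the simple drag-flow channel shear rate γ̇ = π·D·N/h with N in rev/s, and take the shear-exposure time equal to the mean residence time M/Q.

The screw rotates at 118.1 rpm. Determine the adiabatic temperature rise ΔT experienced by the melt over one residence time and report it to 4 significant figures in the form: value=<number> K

Throughput in SI: Q_s = 223.7 kg/h ÷ 3600 s/h = 0.0621389 kg/s
t_res = M / Q_s = 4.20 / 0.0621389 = 67.5905 s
Geometry in metres: D = 27.2 mm → 0.0272 m, h = 6.35 mm → 0.00635 m; screw speed N = 118.1 rpm = 1.96833 rev/s
Shear rate: γ̇ = πDN/h = π·0.0272·1.96833/0.00635 = 26.4877 s⁻¹
ΔT = η·γ̇²·t_res / (ρ·cp) = 5549 · (26.4877)² · 67.5905 / (1294 · 2035) = 99.9285 K

value=99.93 K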